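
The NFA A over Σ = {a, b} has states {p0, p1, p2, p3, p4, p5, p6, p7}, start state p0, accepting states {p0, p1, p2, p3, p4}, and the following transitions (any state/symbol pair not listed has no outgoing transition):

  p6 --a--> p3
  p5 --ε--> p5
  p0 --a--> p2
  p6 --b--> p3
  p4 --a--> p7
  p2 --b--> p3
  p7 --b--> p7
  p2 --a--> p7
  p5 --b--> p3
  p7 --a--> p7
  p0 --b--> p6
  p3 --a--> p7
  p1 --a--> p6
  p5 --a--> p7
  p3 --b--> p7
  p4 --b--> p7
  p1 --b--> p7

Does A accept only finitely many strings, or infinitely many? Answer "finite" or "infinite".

The useful states (reachable from p0 and able to reach an accepting state) are {p0, p2, p3, p6}.
Restricted to these states the transition graph has no cycle, so every accepting path has bounded length and L is finite.

finite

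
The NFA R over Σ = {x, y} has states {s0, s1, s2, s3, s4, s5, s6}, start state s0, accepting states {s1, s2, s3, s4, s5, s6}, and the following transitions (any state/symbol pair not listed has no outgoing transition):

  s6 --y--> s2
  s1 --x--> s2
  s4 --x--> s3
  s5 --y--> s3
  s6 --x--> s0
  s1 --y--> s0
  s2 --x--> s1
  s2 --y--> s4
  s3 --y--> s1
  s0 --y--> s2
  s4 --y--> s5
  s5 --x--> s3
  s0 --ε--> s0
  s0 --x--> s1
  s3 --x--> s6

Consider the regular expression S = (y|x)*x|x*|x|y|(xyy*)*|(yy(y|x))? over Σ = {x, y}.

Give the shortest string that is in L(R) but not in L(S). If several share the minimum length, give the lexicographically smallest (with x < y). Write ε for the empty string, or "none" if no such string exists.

The string yy is accepted by R but not by S.
No shorter string lies in the difference, and yy is the lexicographically first length-2 string in L(R) \ L(S).

yy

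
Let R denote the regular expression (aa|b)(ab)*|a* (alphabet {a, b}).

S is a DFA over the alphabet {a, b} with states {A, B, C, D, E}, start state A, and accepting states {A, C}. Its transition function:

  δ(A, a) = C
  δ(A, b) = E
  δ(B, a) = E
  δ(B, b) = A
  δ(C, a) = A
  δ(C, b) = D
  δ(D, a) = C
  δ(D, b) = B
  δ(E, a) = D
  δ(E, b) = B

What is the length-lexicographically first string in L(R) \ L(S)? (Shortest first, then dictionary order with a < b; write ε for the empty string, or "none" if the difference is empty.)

The string b is accepted by R but not by S.
No shorter string lies in the difference, and b is the lexicographically first length-1 string in L(R) \ L(S).

b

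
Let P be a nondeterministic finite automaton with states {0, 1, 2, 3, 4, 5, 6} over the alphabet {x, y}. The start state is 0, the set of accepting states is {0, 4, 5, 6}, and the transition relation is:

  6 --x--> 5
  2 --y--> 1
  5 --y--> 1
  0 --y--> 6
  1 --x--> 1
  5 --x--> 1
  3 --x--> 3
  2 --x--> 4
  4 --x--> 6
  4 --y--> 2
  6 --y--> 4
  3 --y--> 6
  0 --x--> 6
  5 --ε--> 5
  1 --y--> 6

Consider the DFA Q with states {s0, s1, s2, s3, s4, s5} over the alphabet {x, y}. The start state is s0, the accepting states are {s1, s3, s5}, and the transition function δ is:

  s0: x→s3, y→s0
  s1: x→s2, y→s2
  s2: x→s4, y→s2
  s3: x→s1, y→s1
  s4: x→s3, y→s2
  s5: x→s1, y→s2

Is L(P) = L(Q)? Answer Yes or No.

The empty string ε is accepted by P but rejected by Q.
So L(P) ≠ L(Q).

No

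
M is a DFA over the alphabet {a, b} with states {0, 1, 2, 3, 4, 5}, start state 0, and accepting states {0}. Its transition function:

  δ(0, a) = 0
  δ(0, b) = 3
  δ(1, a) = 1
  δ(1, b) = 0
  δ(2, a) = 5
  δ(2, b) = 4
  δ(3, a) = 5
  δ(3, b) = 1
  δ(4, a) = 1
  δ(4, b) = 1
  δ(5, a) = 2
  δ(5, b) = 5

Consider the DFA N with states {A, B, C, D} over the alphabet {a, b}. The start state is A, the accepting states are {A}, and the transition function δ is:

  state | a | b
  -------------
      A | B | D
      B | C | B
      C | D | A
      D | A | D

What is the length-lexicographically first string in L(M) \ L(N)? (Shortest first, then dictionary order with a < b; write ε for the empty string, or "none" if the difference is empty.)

The string a is accepted by M but not by N.
No shorter string lies in the difference, and a is the lexicographically first length-1 string in L(M) \ L(N).

a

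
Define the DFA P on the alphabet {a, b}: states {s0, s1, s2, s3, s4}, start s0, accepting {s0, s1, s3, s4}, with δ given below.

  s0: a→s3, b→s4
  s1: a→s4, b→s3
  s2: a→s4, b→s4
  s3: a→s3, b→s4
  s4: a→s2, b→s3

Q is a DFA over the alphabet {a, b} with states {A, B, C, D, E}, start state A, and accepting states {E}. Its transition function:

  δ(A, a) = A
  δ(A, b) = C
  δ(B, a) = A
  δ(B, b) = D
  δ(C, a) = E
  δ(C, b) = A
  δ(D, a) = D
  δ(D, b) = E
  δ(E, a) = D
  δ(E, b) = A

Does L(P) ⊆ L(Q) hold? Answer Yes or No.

No

The empty string ε is in L(P) but not in L(Q).
So L(P) ⊄ L(Q).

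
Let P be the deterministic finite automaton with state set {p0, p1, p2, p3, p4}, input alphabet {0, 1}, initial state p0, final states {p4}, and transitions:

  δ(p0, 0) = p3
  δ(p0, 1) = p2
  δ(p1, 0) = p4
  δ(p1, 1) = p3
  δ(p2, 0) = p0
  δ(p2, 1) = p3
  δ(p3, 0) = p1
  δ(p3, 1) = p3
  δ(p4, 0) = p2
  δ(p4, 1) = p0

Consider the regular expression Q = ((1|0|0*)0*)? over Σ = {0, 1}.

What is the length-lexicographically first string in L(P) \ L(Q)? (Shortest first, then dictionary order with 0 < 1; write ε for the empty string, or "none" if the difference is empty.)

The string 0100 is accepted by P but not by Q.
No shorter string lies in the difference, and 0100 is the lexicographically first length-4 string in L(P) \ L(Q).

0100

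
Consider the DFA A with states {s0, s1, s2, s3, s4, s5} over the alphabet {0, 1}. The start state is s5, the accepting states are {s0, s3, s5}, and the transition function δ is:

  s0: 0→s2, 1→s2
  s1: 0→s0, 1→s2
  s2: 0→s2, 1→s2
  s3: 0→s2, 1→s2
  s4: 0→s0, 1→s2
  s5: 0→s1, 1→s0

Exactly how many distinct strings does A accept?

The useful subgraph on states {s0, s1, s5} is acyclic, so L(A) is finite; the longest accepting path visits 3 useful states, giving maximum string length 2.
Counting accepting paths from s5 by length: 1 of length 0, 1 of length 1, 1 of length 2. Total 3.

3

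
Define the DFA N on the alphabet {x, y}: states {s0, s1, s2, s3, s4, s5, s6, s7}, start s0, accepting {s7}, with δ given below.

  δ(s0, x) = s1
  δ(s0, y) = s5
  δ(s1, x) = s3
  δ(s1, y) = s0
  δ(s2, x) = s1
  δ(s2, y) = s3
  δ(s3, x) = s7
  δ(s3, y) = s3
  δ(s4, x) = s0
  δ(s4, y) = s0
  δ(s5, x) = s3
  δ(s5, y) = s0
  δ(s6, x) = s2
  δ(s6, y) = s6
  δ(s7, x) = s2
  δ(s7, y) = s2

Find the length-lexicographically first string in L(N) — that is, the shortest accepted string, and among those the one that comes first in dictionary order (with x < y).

A breadth-first search from s0 reaches an accepting state first via the path s0 → s1 → s3 → s7 on input xxx.
No string of length < 3 is accepted (BFS exhausts all shorter strings without reaching an accepting state), and xxx is the lexicographically least accepting string of length 3.

xxx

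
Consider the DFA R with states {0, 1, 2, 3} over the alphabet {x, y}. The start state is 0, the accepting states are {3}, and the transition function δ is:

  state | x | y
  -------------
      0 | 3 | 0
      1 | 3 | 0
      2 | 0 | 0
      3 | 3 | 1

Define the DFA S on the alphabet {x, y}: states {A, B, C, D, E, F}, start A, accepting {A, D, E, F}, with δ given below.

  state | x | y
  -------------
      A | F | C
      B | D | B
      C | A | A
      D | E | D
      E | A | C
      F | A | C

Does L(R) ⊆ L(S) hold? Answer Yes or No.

Exploring the product automaton R × S from the start pair (0, A), following both machines on each input symbol, reaches 5 state pairs: (0, A), (3, F), (0, C), (3, A), (1, C).
R accepts in {3} and S accepts in {A, D, E, F}. The reachable pairs whose R-component is accepting are (3, F), (3, A); in each of them the S-component is accepting too, so the product for L(R) \ L(S) (R-component accepting, S-component rejecting) has no reachable accepting pair and the difference is empty.
Hence every string in L(R) is also in L(S).

Yes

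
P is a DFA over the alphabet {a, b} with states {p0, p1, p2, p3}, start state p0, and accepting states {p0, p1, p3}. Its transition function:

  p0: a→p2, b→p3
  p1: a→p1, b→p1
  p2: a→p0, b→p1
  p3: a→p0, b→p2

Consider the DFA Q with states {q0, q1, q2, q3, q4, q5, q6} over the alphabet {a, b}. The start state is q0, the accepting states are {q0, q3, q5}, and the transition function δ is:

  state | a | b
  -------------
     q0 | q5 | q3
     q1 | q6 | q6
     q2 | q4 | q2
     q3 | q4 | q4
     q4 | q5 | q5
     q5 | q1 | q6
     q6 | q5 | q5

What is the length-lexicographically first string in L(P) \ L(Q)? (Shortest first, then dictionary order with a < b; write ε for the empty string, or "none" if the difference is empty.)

aa

The string aa is accepted by P but not by Q.
No shorter string lies in the difference, and aa is the lexicographically first length-2 string in L(P) \ L(Q).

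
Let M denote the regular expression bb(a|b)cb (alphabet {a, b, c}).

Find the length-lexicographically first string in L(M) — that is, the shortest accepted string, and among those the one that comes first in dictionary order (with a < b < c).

By inspection of the expression, no string of length less than 5 matches, and bbacb is the lexicographically first match of length 5.

bbacb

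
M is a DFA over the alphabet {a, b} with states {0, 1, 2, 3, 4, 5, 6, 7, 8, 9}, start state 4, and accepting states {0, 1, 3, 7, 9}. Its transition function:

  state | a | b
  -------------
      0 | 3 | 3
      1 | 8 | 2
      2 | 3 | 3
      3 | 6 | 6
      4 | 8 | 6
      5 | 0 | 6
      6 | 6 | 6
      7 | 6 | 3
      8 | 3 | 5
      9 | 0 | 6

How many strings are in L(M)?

The useful subgraph on states {0, 3, 4, 5, 8} is acyclic, so L(M) is finite; the longest accepting path visits 5 useful states, giving maximum string length 4.
Counting accepting paths from 4 by length: 1 of length 2, 1 of length 3, 2 of length 4. Total 4.

4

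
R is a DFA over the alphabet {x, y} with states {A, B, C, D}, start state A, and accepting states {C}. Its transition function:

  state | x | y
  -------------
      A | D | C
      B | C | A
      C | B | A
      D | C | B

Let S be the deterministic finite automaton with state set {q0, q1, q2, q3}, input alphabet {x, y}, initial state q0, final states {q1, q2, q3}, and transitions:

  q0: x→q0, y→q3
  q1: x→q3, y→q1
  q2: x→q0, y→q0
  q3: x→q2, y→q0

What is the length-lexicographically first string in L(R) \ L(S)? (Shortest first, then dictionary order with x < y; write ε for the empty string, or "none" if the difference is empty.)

xx

The string xx is accepted by R but not by S.
No shorter string lies in the difference, and xx is the lexicographically first length-2 string in L(R) \ L(S).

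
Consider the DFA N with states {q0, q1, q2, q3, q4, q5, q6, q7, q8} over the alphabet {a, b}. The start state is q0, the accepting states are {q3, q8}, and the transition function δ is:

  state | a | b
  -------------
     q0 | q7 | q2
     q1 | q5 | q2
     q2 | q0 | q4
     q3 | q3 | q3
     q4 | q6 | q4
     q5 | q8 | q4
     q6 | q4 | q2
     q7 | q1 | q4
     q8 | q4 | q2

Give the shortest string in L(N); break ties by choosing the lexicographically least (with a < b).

aaaa

A breadth-first search from q0 reaches an accepting state first via the path q0 → q7 → q1 → q5 → q8 on input aaaa.
No string of length < 4 is accepted (BFS exhausts all shorter strings without reaching an accepting state), and aaaa is the lexicographically least accepting string of length 4.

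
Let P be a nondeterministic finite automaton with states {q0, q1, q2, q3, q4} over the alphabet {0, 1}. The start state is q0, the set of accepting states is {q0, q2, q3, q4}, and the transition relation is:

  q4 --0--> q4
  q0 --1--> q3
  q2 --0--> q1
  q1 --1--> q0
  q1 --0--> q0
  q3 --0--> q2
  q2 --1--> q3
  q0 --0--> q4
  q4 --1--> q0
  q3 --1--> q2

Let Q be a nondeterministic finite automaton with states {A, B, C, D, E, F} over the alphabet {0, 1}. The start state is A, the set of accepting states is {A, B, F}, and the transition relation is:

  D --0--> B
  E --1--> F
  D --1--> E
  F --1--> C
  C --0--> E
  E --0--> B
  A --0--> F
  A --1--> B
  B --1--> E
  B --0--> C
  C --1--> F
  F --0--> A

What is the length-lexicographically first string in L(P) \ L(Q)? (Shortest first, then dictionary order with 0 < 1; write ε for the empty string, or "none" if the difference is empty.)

01

The string 01 is accepted by P but not by Q.
No shorter string lies in the difference, and 01 is the lexicographically first length-2 string in L(P) \ L(Q).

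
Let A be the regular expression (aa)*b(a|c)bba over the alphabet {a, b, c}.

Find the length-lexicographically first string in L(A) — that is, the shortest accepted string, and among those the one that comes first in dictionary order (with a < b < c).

babba

By inspection of the expression, no string of length less than 5 matches, and babba is the lexicographically first match of length 5.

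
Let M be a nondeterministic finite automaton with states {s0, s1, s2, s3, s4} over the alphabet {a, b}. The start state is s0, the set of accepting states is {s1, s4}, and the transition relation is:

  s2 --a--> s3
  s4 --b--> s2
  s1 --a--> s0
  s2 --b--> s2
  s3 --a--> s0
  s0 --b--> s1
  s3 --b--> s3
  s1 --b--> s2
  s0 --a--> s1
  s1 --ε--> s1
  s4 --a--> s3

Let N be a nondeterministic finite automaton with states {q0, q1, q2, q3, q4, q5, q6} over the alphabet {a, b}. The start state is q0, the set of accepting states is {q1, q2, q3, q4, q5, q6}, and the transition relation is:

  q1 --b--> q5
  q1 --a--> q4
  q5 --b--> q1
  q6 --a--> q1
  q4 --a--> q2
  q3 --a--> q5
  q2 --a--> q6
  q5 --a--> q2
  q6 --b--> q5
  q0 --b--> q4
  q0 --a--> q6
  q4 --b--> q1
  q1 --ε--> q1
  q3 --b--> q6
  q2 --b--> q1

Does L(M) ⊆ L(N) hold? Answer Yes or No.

Yes

Exploring the product automaton M × N from the start pair (s0, q0), following both machines on each input symbol, reaches 16 state pairs: (s0, q0), (s1, q6), (s1, q4), (s0, q1), (s2, q5), (s0, q2), (s2, q1), (s1, q5), (s3, q2), (s1, q1), (s3, q4), (s0, q6), (s3, q1), (s0, q4), (s3, q5), (s1, q2).
M accepts in {s1, s4} and N accepts in {q1, q2, q3, q4, q5, q6}. The reachable pairs whose M-component is accepting are (s1, q6), (s1, q4), (s1, q5), (s1, q1), (s1, q2); in each of them the N-component is accepting too, so the product for L(M) \ L(N) (M-component accepting, N-component rejecting) has no reachable accepting pair and the difference is empty.
Hence every string in L(M) is also in L(N).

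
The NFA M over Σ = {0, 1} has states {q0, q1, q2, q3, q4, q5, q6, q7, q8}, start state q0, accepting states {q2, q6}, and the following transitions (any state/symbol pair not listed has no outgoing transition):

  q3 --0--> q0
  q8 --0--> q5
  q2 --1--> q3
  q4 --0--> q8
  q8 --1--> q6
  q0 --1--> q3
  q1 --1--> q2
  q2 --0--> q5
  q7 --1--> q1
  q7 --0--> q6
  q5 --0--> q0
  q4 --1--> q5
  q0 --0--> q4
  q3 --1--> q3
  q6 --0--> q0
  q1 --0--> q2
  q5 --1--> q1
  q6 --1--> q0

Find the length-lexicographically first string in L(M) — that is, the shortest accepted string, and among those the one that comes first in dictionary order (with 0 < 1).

A breadth-first search from q0 reaches an accepting state first via the path q0 → q4 → q8 → q6 on input 001.
No string of length < 3 is accepted (BFS exhausts all shorter strings without reaching an accepting state), and 001 is the lexicographically least accepting string of length 3.

001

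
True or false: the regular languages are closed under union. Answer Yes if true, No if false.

Yes

Given DFAs for L₁ and L₂, run them in parallel: the product automaton on Q₁ × Q₂ that accepts when either component is accepting recognises L₁ ∪ L₂ (equivalently, R₁ | R₂ is a regular expression for it).
So the regular languages are closed under union.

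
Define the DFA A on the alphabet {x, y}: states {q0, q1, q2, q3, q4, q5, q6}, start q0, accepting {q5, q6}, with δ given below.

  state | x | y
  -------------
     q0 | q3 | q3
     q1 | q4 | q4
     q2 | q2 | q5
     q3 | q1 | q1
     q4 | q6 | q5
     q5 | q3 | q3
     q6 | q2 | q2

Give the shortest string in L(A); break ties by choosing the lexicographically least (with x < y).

xxxx

A breadth-first search from q0 reaches an accepting state first via the path q0 → q3 → q1 → q4 → q6 on input xxxx.
No string of length < 4 is accepted (BFS exhausts all shorter strings without reaching an accepting state), and xxxx is the lexicographically least accepting string of length 4.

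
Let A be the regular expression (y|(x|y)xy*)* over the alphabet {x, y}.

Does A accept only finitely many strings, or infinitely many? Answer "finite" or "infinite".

The expression contains a Kleene star applied to a subexpression that matches at least one nonempty string, so it matches strings of unbounded length.
Hence L(A) is infinite.

infinite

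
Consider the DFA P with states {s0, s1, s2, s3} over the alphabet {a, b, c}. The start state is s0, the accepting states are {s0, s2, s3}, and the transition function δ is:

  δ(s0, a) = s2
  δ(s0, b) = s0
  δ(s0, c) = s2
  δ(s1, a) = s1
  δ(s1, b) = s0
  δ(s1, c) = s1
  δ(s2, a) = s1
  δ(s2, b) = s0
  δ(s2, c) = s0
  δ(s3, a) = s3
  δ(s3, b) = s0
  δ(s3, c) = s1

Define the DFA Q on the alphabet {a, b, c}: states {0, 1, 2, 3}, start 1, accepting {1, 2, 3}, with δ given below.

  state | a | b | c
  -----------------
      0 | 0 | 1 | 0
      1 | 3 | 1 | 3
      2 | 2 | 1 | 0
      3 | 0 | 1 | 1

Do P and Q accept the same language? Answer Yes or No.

Exploring the product automaton P × Q from the start pair (s0, 1), following both machines on each input symbol, reaches 3 state pairs: (s0, 1), (s2, 3), (s1, 0).
P accepts in {s0, s2, s3} and Q accepts in {1, 2, 3}. In every reachable pair the two components are either both accepting — (s0, 1), (s2, 3) — or both non-accepting, so no string is accepted by exactly one of the machines: L(P) \ L(Q) and L(Q) \ L(P) are both empty.
Hence every string is accepted by P iff it is accepted by Q, and the two languages coincide.

Yes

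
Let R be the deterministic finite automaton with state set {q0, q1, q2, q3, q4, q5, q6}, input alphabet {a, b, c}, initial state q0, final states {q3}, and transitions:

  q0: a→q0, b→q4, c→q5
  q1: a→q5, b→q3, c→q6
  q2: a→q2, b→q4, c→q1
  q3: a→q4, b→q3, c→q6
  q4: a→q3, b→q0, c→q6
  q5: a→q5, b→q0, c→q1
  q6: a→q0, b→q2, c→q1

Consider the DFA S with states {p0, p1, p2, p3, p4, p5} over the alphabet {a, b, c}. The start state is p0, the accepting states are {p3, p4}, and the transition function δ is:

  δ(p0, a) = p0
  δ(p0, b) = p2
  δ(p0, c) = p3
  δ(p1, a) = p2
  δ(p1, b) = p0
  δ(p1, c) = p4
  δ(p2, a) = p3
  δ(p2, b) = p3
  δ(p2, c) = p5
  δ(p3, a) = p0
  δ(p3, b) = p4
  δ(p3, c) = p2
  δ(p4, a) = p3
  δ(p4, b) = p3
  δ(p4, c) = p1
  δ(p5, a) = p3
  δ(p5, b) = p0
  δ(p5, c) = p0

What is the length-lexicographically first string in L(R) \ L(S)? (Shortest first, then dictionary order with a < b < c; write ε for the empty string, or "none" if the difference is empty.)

The string baaa is accepted by R but not by S.
No shorter string lies in the difference, and baaa is the lexicographically first length-4 string in L(R) \ L(S).

baaa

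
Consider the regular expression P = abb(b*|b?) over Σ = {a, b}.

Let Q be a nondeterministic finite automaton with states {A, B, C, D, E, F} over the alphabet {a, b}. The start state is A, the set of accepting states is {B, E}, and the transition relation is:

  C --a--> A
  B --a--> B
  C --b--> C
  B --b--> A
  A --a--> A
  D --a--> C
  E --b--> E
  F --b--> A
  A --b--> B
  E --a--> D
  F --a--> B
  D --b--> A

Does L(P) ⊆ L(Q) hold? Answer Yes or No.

The string abb is in L(P) but not in L(Q).
So L(P) ⊄ L(Q).

No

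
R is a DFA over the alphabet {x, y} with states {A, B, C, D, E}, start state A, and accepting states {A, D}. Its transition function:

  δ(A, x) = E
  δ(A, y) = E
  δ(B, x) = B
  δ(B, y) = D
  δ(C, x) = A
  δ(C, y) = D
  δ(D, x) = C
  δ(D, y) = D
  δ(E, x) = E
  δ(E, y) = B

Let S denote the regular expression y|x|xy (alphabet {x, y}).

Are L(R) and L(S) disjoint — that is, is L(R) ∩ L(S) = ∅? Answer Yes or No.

Yes

Converting the expression S to a DFA (subset construction, then merging equivalent states) gives the minimal DFA with states {s0, s1, s2, s3}, start state s0, accepting states {s1, s2} and transitions s0: x→s1, y→s2; s1: x→s3, y→s2; s2: x→s3, y→s3; s3: x→s3, y→s3.
Exploring the product automaton R × S from the start pair (A, s0), following both machines on each input symbol, reaches 9 state pairs: (A, s0), (E, s1), (E, s2), (E, s3), (B, s2), (B, s3), (D, s3), (C, s3), (A, s3).
R accepts in {A, D} and S accepts in {s1, s2}; no reachable pair has both components accepting, so no string drives both machines to acceptance simultaneously and L(R) ∩ L(S) = ∅.
So no string is accepted by both, and the intersection is empty.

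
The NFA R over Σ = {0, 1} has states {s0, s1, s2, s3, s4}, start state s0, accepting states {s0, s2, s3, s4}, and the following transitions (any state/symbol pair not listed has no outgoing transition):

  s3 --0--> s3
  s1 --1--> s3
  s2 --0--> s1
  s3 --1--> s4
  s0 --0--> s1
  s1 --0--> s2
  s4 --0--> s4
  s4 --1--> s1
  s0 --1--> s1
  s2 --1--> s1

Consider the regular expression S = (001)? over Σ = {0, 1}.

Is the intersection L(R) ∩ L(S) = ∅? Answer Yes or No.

No

The empty string ε is accepted by both R and S.
Hence L(R) ∩ L(S) ≠ ∅.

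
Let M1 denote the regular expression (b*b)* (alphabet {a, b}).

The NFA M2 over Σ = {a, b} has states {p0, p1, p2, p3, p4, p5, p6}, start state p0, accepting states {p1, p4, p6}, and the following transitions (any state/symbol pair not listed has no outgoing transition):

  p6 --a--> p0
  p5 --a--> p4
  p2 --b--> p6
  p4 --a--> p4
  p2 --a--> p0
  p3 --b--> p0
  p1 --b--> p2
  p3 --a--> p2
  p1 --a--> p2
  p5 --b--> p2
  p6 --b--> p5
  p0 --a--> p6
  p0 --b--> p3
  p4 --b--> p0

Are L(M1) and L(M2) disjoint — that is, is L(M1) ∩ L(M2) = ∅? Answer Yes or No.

Yes

Converting the expression M1 to a DFA (subset construction, then merging equivalent states) gives the minimal DFA with states {r0, r1}, start state r0, accepting states {r0} and transitions r0: a→r1, b→r0; r1: a→r1, b→r1.
Exploring the product automaton M1 × M2 from the start pair (r0, p0), following both machines on each input symbol, reaches 8 state pairs: (r0, p0), (r1, p6), (r0, p3), (r1, p0), (r1, p5), (r1, p2), (r1, p3), (r1, p4).
M1 accepts in {r0} and M2 accepts in {p1, p4, p6}; no reachable pair has both components accepting, so no string drives both machines to acceptance simultaneously and L(M1) ∩ L(M2) = ∅.
So no string is accepted by both, and the intersection is empty.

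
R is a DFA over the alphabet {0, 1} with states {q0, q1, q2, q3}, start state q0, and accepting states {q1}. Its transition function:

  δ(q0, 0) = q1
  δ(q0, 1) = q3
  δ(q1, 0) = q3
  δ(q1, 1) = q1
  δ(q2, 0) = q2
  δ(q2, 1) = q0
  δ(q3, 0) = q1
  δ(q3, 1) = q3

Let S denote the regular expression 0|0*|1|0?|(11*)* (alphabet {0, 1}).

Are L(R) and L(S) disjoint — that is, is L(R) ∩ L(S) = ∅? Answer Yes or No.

No

The string 0 is accepted by both R and S.
Hence L(R) ∩ L(S) ≠ ∅.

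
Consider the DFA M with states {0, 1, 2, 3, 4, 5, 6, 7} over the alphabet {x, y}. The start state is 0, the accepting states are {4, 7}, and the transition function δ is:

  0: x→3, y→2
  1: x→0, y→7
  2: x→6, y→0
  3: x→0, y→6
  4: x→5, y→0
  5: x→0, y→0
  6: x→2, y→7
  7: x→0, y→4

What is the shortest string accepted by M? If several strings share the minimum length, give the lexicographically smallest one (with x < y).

A breadth-first search from 0 reaches an accepting state first via the path 0 → 3 → 6 → 7 on input xyy.
No string of length < 3 is accepted (BFS exhausts all shorter strings without reaching an accepting state), and xyy is the lexicographically least accepting string of length 3.

xyy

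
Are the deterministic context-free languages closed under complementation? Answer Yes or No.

Yes

A deterministic PDA can be normalised so that it always reads its entire input (no blocking, no infinite ε-loops) and records in its finite control whether it has passed through an accepting state since the last input symbol was consumed; inverting that end-of-input verdict yields a DPDA for the complement.
So the deterministic context-free languages are closed under complement.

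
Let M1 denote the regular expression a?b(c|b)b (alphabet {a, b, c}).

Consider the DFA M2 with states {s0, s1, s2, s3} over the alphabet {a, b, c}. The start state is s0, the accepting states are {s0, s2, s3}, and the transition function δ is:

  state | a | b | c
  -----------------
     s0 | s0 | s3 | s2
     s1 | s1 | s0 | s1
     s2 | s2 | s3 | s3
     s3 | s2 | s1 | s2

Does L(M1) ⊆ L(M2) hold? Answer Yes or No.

Converting the expression M1 to a DFA (subset construction, then merging equivalent states) gives the minimal DFA with states {r0, r1, r2, r3, r4, r5}, start state r0, accepting states {r5} and transitions r0: a→r1, b→r2, c→r3; r1: a→r3, b→r2, c→r3; r2: a→r3, b→r4, c→r4; r3: a→r3, b→r3, c→r3; r4: a→r3, b→r5, c→r3; r5: a→r3, b→r3, c→r3.
Exploring the product automaton M1 × M2 from the start pair (r0, s0), following both machines on each input symbol, reaches 11 state pairs: (r0, s0), (r1, s0), (r2, s3), (r3, s2), (r3, s0), (r4, s1), (r4, s2), (r3, s3), (r3, s1), (r5, s0), (r5, s3).
M1 accepts in {r5} and M2 accepts in {s0, s2, s3}. The reachable pairs whose M1-component is accepting are (r5, s0), (r5, s3); in each of them the M2-component is accepting too, so the product for L(M1) \ L(M2) (M1-component accepting, M2-component rejecting) has no reachable accepting pair and the difference is empty.
Hence every string in L(M1) is also in L(M2).

Yes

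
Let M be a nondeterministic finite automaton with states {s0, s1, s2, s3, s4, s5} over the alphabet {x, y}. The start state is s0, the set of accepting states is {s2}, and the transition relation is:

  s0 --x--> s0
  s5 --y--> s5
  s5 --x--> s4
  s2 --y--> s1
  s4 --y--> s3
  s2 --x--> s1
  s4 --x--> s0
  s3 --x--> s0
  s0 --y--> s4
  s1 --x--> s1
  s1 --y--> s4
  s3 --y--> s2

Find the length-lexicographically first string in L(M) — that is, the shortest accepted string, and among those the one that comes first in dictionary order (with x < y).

A breadth-first search from s0 reaches an accepting state first via the path s0 → s4 → s3 → s2 on input yyy.
No string of length < 3 is accepted (BFS exhausts all shorter strings without reaching an accepting state), and yyy is the lexicographically least accepting string of length 3.

yyy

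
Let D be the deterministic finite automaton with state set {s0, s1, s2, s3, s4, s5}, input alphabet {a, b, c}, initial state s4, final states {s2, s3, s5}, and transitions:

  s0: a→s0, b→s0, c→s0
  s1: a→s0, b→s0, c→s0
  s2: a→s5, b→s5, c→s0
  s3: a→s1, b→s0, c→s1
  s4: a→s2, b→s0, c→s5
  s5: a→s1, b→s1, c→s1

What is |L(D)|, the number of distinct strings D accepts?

4

The useful subgraph on states {s2, s4, s5} is acyclic, so L(D) is finite; the longest accepting path visits 3 useful states, giving maximum string length 2.
Counting accepting paths from s4 by length: 2 of length 1, 2 of length 2. Total 4.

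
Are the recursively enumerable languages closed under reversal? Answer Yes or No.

Reverse the input and run the recogniser for L on it; this accepts exactly Lᴿ.
So the recursively enumerable languages are closed under reversal.

Yes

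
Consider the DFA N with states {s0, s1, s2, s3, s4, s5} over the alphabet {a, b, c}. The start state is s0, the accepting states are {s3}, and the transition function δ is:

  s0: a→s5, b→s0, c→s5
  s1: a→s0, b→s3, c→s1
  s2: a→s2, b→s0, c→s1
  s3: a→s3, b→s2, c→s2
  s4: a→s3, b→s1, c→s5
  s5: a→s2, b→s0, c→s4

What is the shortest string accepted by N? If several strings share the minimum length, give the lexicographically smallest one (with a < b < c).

A breadth-first search from s0 reaches an accepting state first via the path s0 → s5 → s4 → s3 on input aca.
No string of length < 3 is accepted (BFS exhausts all shorter strings without reaching an accepting state), and aca is the lexicographically least accepting string of length 3.

aca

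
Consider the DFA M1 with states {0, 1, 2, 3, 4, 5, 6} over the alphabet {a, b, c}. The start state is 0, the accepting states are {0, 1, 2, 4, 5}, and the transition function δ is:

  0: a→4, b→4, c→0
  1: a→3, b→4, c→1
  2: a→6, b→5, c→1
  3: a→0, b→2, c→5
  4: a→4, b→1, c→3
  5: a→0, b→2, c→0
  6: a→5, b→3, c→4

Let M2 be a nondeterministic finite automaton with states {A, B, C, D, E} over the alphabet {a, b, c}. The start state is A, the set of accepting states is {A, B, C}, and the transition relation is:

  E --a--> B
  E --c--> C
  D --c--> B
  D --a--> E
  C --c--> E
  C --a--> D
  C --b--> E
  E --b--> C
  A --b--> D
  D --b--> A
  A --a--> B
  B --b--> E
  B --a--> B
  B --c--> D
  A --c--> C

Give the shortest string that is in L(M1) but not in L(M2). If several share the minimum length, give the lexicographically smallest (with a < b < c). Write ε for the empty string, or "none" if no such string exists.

b

The string b is accepted by M1 but not by M2.
No shorter string lies in the difference, and b is the lexicographically first length-1 string in L(M1) \ L(M2).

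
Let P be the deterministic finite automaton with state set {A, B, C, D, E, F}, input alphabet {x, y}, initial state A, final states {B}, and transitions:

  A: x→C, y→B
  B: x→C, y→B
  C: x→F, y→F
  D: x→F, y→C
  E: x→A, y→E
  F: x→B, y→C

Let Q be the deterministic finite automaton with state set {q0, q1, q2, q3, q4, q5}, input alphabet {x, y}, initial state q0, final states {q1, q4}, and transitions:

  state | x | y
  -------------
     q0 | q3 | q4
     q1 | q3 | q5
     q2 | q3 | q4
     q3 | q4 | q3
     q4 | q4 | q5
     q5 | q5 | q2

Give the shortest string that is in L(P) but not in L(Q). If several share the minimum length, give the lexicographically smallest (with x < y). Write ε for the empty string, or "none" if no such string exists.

yy

The string yy is accepted by P but not by Q.
No shorter string lies in the difference, and yy is the lexicographically first length-2 string in L(P) \ L(Q).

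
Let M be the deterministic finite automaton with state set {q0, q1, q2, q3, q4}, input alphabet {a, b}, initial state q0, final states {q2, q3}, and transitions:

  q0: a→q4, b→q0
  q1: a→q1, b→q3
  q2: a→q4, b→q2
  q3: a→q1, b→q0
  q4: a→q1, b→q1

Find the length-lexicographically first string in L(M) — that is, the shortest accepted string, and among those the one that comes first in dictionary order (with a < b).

aab

A breadth-first search from q0 reaches an accepting state first via the path q0 → q4 → q1 → q3 on input aab.
No string of length < 3 is accepted (BFS exhausts all shorter strings without reaching an accepting state), and aab is the lexicographically least accepting string of length 3.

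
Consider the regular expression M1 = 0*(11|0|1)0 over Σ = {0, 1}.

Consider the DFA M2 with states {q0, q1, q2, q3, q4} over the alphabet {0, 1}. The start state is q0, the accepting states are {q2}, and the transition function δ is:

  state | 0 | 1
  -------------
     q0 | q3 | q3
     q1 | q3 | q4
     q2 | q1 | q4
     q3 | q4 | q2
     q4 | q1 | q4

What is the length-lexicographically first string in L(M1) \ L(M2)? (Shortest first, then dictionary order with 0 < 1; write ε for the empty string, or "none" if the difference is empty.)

The string 00 is accepted by M1 but not by M2.
No shorter string lies in the difference, and 00 is the lexicographically first length-2 string in L(M1) \ L(M2).

00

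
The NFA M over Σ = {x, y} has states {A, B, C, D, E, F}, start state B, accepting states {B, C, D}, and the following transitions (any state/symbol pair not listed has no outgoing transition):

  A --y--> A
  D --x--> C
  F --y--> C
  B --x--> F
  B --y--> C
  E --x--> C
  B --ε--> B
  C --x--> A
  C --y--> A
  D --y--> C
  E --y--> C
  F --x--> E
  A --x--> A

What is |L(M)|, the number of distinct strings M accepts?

The useful subgraph on states {B, C, E, F} is acyclic, so L(M) is finite; the longest accepting path visits 4 useful states, giving maximum string length 3.
Counting accepting paths from B by length: 1 of length 0, 1 of length 1, 1 of length 2, 2 of length 3. Total 5.

5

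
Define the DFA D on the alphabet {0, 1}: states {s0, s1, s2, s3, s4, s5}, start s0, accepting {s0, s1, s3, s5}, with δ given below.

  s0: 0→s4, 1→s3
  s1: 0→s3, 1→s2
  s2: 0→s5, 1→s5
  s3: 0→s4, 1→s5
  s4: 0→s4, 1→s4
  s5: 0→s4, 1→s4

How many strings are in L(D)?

The useful subgraph on states {s0, s3, s5} is acyclic, so L(D) is finite; the longest accepting path visits 3 useful states, giving maximum string length 2.
Counting accepting paths from s0 by length: 1 of length 0, 1 of length 1, 1 of length 2. Total 3.

3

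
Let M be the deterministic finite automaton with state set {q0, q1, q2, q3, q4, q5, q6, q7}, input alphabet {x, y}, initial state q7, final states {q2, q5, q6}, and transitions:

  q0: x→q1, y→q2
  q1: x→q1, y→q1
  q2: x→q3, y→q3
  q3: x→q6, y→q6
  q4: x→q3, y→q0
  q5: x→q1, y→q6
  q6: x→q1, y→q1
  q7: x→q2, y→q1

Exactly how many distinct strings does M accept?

The useful subgraph on states {q2, q3, q6, q7} is acyclic, so L(M) is finite; the longest accepting path visits 4 useful states, giving maximum string length 3.
Counting accepting paths from q7 by length: 1 of length 1, 4 of length 3. Total 5.

5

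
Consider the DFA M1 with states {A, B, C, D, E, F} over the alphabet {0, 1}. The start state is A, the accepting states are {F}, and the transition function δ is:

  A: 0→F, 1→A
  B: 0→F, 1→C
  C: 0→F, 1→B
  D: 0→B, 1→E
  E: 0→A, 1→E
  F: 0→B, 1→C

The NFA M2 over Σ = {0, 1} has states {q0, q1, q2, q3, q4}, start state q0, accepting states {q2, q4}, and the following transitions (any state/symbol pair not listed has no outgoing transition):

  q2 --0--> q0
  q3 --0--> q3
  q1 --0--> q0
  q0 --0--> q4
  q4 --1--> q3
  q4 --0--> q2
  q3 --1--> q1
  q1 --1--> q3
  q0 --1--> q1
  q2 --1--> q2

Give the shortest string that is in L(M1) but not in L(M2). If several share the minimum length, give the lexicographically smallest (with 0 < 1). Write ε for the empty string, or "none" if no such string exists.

10

The string 10 is accepted by M1 but not by M2.
No shorter string lies in the difference, and 10 is the lexicographically first length-2 string in L(M1) \ L(M2).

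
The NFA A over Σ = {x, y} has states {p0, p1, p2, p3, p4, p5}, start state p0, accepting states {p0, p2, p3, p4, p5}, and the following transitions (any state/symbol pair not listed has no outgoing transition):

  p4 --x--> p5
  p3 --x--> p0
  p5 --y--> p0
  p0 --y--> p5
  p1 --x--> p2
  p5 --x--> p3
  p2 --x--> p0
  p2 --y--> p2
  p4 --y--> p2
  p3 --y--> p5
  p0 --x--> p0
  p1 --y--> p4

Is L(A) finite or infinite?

State p0 is reachable from the start and can reach an accepting state, and it lies on the cycle p0 → p0.
Traversing that cycle any number of times yields accepted strings of unbounded length, so the language is infinite.

infinite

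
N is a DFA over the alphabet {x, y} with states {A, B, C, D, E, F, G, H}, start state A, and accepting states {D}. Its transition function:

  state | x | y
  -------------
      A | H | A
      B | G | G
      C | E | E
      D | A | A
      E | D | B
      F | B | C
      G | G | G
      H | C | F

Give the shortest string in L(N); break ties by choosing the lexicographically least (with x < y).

A breadth-first search from A reaches an accepting state first via the path A → H → C → E → D on input xxxx.
No string of length < 4 is accepted (BFS exhausts all shorter strings without reaching an accepting state), and xxxx is the lexicographically least accepting string of length 4.

xxxx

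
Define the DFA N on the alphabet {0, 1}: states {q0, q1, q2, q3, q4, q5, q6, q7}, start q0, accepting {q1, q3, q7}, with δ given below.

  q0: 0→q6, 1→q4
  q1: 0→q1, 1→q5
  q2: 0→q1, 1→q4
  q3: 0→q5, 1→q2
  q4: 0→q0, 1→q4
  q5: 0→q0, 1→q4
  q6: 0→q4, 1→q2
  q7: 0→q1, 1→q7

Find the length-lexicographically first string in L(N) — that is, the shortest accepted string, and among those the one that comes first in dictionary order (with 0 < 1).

A breadth-first search from q0 reaches an accepting state first via the path q0 → q6 → q2 → q1 on input 010.
No string of length < 3 is accepted (BFS exhausts all shorter strings without reaching an accepting state), and 010 is the lexicographically least accepting string of length 3.

010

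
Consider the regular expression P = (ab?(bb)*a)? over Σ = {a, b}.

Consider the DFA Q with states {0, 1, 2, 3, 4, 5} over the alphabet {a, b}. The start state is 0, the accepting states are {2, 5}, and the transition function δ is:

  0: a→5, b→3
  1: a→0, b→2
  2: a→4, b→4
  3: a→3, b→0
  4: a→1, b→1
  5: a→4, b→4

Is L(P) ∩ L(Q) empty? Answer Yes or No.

Yes

Converting the expression P to a DFA (subset construction, then merging equivalent states) gives the minimal DFA with states {p0, p1, p2, p3}, start state p0, accepting states {p0, p3} and transitions p0: a→p1, b→p2; p1: a→p3, b→p1; p2: a→p2, b→p2; p3: a→p2, b→p2.
Exploring the product automaton P × Q from the start pair (p0, 0), following both machines on each input symbol, reaches 14 state pairs: (p0, 0), (p1, 5), (p2, 3), (p3, 4), (p1, 4), (p2, 0), (p2, 1), (p3, 1), (p1, 1), (p2, 5), (p2, 2), (p3, 0), (p1, 2), (p2, 4).
P accepts in {p0, p3} and Q accepts in {2, 5}; no reachable pair has both components accepting, so no string drives both machines to acceptance simultaneously and L(P) ∩ L(Q) = ∅.
So no string is accepted by both, and the intersection is empty.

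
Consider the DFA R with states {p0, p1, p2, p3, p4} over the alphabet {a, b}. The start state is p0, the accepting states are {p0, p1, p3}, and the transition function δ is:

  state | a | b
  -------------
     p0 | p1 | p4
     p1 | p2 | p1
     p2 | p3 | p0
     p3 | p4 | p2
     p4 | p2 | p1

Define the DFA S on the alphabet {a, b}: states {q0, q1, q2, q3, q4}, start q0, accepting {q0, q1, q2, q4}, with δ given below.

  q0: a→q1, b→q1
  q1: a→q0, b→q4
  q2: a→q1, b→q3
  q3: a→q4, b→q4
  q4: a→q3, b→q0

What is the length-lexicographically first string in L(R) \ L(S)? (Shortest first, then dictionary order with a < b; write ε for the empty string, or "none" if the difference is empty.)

aaaba

The string aaaba is accepted by R but not by S.
No shorter string lies in the difference, and aaaba is the lexicographically first length-5 string in L(R) \ L(S).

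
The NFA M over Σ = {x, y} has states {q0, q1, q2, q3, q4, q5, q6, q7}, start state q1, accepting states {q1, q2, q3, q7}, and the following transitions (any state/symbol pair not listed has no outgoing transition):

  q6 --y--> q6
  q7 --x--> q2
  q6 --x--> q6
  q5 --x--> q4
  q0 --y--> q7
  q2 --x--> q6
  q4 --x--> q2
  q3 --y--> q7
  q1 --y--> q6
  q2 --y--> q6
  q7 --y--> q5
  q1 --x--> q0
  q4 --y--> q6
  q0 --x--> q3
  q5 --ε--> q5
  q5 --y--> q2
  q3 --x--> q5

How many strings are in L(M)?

12

The useful subgraph on states {q0, q1, q2, q3, q4, q5, q7} is acyclic, so L(M) is finite; the longest accepting path visits 7 useful states, giving maximum string length 6.
Counting accepting paths from q1 by length: 1 of length 0, 2 of length 2, 2 of length 3, 3 of length 4, 3 of length 5, 1 of length 6. Total 12.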